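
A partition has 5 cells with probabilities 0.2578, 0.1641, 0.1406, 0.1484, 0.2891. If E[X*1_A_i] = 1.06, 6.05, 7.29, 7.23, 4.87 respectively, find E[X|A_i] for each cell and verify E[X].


For each cell A_i: E[X|A_i] = E[X*1_A_i] / P(A_i)
Step 1: E[X|A_1] = 1.06 / 0.2578 = 4.111715
Step 2: E[X|A_2] = 6.05 / 0.1641 = 36.867764
Step 3: E[X|A_3] = 7.29 / 0.1406 = 51.849218
Step 4: E[X|A_4] = 7.23 / 0.1484 = 48.719677
Step 5: E[X|A_5] = 4.87 / 0.2891 = 16.845382
Verification: E[X] = sum E[X*1_A_i] = 1.06 + 6.05 + 7.29 + 7.23 + 4.87 = 26.5


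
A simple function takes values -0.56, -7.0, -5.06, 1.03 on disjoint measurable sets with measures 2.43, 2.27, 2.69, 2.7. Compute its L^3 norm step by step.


Step 1: Compute |f_i|^3 for each value:
  |-0.56|^3 = 0.175616
  |-7.0|^3 = 343
  |-5.06|^3 = 129.554216
  |1.03|^3 = 1.092727
Step 2: Multiply by measures and sum:
  0.175616 * 2.43 = 0.426747
  343 * 2.27 = 778.61
  129.554216 * 2.69 = 348.500841
  1.092727 * 2.7 = 2.950363
Sum = 0.426747 + 778.61 + 348.500841 + 2.950363 = 1130.487951
Step 3: Take the p-th root:
||f||_3 = (1130.487951)^(1/3) = 10.417303


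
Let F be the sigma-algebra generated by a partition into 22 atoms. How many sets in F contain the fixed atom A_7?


Each element of F is a union of some subset S of the 22 atoms.
The element contains A_7 iff A_7 is in S.
So we count subsets S of {A_1,...,A_22} with A_7 in S: choose freely among the other 21 atoms.
Count = 2^(22-1) = 2^21 = 2097152.


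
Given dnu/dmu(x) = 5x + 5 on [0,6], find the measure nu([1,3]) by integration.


nu(A) = integral_A (dnu/dmu) dmu = integral_1^3 (5x + 5) dx
Step 1: Antiderivative F(x) = (5/2)x^2 + 5x
Step 2: F(3) = (5/2)*3^2 + 5*3 = 22.5 + 15 = 37.5
Step 3: F(1) = (5/2)*1^2 + 5*1 = 2.5 + 5 = 7.5
Step 4: nu([1,3]) = F(3) - F(1) = 37.5 - 7.5 = 30


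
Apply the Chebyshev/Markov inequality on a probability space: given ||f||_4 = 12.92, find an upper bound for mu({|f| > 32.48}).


Chebyshev/Markov inequality: mu(|f| > eps) <= (||f||_p / eps)^p
Step 1: ||f||_4 / eps = 12.92 / 32.48 = 0.397783
Step 2: Raise to power p = 4:
  (0.397783)^4 = 0.025037
Step 3: Therefore mu(|f| > 32.48) <= 0.025037


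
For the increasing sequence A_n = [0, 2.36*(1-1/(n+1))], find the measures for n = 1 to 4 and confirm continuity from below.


By continuity of measure from below: if A_n increases to A, then m(A_n) -> m(A).
Here A = [0, 2.36], so m(A) = 2.36
Step 1: a_1 = 2.36*(1 - 1/2) = 1.18, m(A_1) = 1.18
Step 2: a_2 = 2.36*(1 - 1/3) = 1.5733, m(A_2) = 1.5733
Step 3: a_3 = 2.36*(1 - 1/4) = 1.77, m(A_3) = 1.77
Step 4: a_4 = 2.36*(1 - 1/5) = 1.888, m(A_4) = 1.888
Limit: m(A_n) -> m([0,2.36]) = 2.36


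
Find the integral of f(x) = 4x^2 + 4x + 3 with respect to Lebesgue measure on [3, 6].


The Lebesgue integral of a Riemann-integrable function agrees with the Riemann integral.
Antiderivative F(x) = (4/3)x^3 + (4/2)x^2 + 3x
F(6) = (4/3)*6^3 + (4/2)*6^2 + 3*6
     = (4/3)*216 + (4/2)*36 + 3*6
     = 288 + 72 + 18
     = 378
F(3) = 63
Integral = F(6) - F(3) = 378 - 63 = 315


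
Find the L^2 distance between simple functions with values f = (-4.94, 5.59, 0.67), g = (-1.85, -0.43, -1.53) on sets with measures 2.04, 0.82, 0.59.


Step 1: Compute differences f_i - g_i:
  -4.94 - -1.85 = -3.09
  5.59 - -0.43 = 6.02
  0.67 - -1.53 = 2.2
Step 2: Compute |diff|^2 * measure for each set:
  |-3.09|^2 * 2.04 = 9.5481 * 2.04 = 19.478124
  |6.02|^2 * 0.82 = 36.2404 * 0.82 = 29.717128
  |2.2|^2 * 0.59 = 4.84 * 0.59 = 2.8556
Step 3: Sum = 52.050852
Step 4: ||f-g||_2 = (52.050852)^(1/2) = 7.214628


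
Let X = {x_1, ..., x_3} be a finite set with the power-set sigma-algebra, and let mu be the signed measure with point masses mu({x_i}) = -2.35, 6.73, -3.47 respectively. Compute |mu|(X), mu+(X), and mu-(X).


Step 1: Every measurable set is a union of atoms (the cells / points), so a Hahn decomposition is
  obtained by grouping atoms by sign: P = union of atoms with mu > 0, N = union of the remaining atoms.
  Atoms in P (indices): 2;  atoms in N (indices): 1, 3
  Positive values: 6.73
  Negative values: -2.35, -3.47
Step 2: mu+(X) = mu(P) = sum of positive atom values = 6.73
Step 3: mu-(X) = -mu(N) = sum of |negative atom values| = 5.82
Step 4: |mu|(X) = mu+(X) + mu-(X) = 6.73 + 5.82 = 12.55


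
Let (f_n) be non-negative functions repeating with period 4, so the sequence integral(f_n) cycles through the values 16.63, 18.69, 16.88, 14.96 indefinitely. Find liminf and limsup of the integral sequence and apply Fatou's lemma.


The sequence (integral(f_n)) is periodic with period 4, repeating the values 16.63, 18.69, 16.88, 14.96 indefinitely.
Step 1: For a periodic sequence, every tail (a_m, a_(m+1), ...) contains all 4 period values infinitely often.
Step 2: Hence inf of every tail = min of the period values = min(16.63, 18.69, 16.88, 14.96) = 14.96.
        liminf_n integral(f_n) = sup over m of (inf of tail from m) = 14.96.
Step 3: Similarly sup of every tail = max of the period values = 18.69.
        limsup_n integral(f_n) = 18.69.
Step 4: Fatou's lemma: integral(liminf_n f_n) <= liminf_n integral(f_n) = 14.96.
        So the integral of the pointwise liminf is at most 14.96.


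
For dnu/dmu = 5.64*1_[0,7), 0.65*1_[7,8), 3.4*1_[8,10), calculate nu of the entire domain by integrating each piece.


Integrate each piece of the Radon-Nikodym derivative:
Step 1: integral_0^7 5.64 dx = 5.64*(7-0) = 5.64*7 = 39.48
Step 2: integral_7^8 0.65 dx = 0.65*(8-7) = 0.65*1 = 0.65
Step 3: integral_8^10 3.4 dx = 3.4*(10-8) = 3.4*2 = 6.8
Total: 39.48 + 0.65 + 6.8 = 46.93


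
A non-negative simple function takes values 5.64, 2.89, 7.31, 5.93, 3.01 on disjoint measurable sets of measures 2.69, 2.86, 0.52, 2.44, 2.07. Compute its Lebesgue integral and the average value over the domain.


Step 1: Integral = sum(value_i * measure_i)
= 5.64*2.69 + 2.89*2.86 + 7.31*0.52 + 5.93*2.44 + 3.01*2.07
= 15.1716 + 8.2654 + 3.8012 + 14.4692 + 6.2307
= 47.9381
Step 2: Total measure of domain = 2.69 + 2.86 + 0.52 + 2.44 + 2.07 = 10.58
Step 3: Average value = 47.9381 / 10.58 = 4.531011


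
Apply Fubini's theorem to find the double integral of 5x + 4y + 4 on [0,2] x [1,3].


By Fubini, integrate in x first, then y.
Step 1: Fix y, integrate over x in [0,2]:
  integral(5x + 4y + 4, x=0..2)
  = 5*(2^2 - 0^2)/2 + (4y + 4)*(2 - 0)
  = 10 + (4y + 4)*2
  = 10 + 8y + 8
  = 18 + 8y
Step 2: Integrate over y in [1,3]:
  integral(18 + 8y, y=1..3)
  = 18*2 + 8*(3^2 - 1^2)/2
  = 36 + 32
  = 68


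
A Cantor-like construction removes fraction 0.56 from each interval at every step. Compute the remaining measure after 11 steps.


Step 1: At each step, fraction remaining = 1 - 0.56 = 0.44
Step 2: After 11 steps, measure = (0.44)^11
Result = 1.196684e-04


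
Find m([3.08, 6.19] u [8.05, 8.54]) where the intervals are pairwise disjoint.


For pairwise disjoint intervals, m(union) = sum of lengths.
= (6.19 - 3.08) + (8.54 - 8.05)
= 3.11 + 0.49
= 3.6


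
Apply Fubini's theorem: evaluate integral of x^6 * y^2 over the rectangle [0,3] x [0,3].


By Fubini's theorem, the double integral factors as a product of single integrals:
Step 1: integral_0^3 x^6 dx = [x^7/7] from 0 to 3
     = 3^7/7 = 312.428571
Step 2: integral_0^3 y^2 dy = [y^3/3] from 0 to 3
     = 3^3/3 = 9
Step 3: Double integral = 312.428571 * 9 = 2811.857143


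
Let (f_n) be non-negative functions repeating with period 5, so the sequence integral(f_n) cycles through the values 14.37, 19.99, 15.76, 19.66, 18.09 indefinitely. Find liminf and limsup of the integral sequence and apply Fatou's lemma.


The sequence (integral(f_n)) is periodic with period 5, repeating the values 14.37, 19.99, 15.76, 19.66, 18.09 indefinitely.
Step 1: For a periodic sequence, every tail (a_m, a_(m+1), ...) contains all 5 period values infinitely often.
Step 2: Hence inf of every tail = min of the period values = min(14.37, 19.99, 15.76, 19.66, 18.09) = 14.37.
        liminf_n integral(f_n) = sup over m of (inf of tail from m) = 14.37.
Step 3: Similarly sup of every tail = max of the period values = 19.99.
        limsup_n integral(f_n) = 19.99.
Step 4: Fatou's lemma: integral(liminf_n f_n) <= liminf_n integral(f_n) = 14.37.
        So the integral of the pointwise liminf is at most 14.37.


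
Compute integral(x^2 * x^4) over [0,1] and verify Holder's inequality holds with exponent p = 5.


Step 1: Exact integral of f*g = integral(x^6, 0, 1) = 1/7
     = 0.142857
Step 2: Holder bound with p=5, q=1.25:
  ||f||_p = (integral x^10 dx)^(1/5) = (1/11)^(1/5) = 0.619044
  ||g||_q = (integral x^5 dx)^(1/1.25) = (1/6)^(1/1.25) = 0.238495
Step 3: Holder bound = ||f||_p * ||g||_q = 0.619044 * 0.238495 = 0.147639
Verification: 0.142857 <= 0.147639 (Holder holds)


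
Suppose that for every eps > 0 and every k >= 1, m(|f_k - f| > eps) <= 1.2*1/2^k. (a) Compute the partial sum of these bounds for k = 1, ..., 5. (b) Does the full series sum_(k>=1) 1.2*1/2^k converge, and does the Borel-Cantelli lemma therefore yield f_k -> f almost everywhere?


Step 1: List the terms 1.2*1/2^k for k = 1 to 5:
  k=1: 0.6
  k=2: 0.3
  k=3: 0.15
  k=4: 0.075
  k=5: 0.0375
Step 2: Partial sum = 0.6 + 0.3 + 0.15 + 0.075 + 0.0375
     = 1.1625
Step 3: The full series sum_(k>=1) 1.2*1/2^k converges (geometric series with ratio 1/2 < 1; a constant multiple of a convergent series converges).
Step 4: Fix eps > 0. Since sum_k m(|f_k - f| > eps) < infinity, the Borel-Cantelli lemma gives
        m(limsup_k {|f_k - f| > eps}) = 0, i.e. for a.e. x, |f_k(x) - f(x)| <= eps for all large k.
        Applying this with eps = 1/j for j = 1, 2, ... and intersecting the countably many full-measure sets,
        for a.e. x we get limsup_k |f_k(x) - f(x)| <= 1/j for every j, hence f_k -> f almost everywhere.
Conclusion: series converges; Borel-Cantelli yields f_k -> f a.e.


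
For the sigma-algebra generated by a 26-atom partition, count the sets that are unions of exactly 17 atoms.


Each element of F is a union of some subset of the 26 atoms.
Elements that are unions of exactly 17 atoms correspond to 17-element subsets of the 26 atoms.
Count = C(26, 17) = 26! / (17! * 9!) = 3124550.


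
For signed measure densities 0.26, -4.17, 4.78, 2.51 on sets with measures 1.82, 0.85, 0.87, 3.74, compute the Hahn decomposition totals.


Step 1: Compute signed measure on each set:
  Set 1: 0.26 * 1.82 = 0.4732
  Set 2: -4.17 * 0.85 = -3.5445
  Set 3: 4.78 * 0.87 = 4.1586
  Set 4: 2.51 * 3.74 = 9.3874
Step 2: Total signed measure = (0.4732) + (-3.5445) + (4.1586) + (9.3874)
     = 10.4747
Step 3: Positive part mu+(X) = sum of positive contributions = 14.0192
Step 4: Negative part mu-(X) = |sum of negative contributions| = 3.5445


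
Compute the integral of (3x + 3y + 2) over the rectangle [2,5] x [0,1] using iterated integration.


By Fubini, integrate in x first, then y.
Step 1: Fix y, integrate over x in [2,5]:
  integral(3x + 3y + 2, x=2..5)
  = 3*(5^2 - 2^2)/2 + (3y + 2)*(5 - 2)
  = 31.5 + (3y + 2)*3
  = 31.5 + 9y + 6
  = 37.5 + 9y
Step 2: Integrate over y in [0,1]:
  integral(37.5 + 9y, y=0..1)
  = 37.5*1 + 9*(1^2 - 0^2)/2
  = 37.5 + 4.5
  = 42


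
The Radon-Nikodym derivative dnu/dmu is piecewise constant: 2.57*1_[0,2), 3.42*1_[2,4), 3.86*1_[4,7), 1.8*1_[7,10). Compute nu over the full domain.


Integrate each piece of the Radon-Nikodym derivative:
Step 1: integral_0^2 2.57 dx = 2.57*(2-0) = 2.57*2 = 5.14
Step 2: integral_2^4 3.42 dx = 3.42*(4-2) = 3.42*2 = 6.84
Step 3: integral_4^7 3.86 dx = 3.86*(7-4) = 3.86*3 = 11.58
Step 4: integral_7^10 1.8 dx = 1.8*(10-7) = 1.8*3 = 5.4
Total: 5.14 + 6.84 + 11.58 + 5.4 = 28.96


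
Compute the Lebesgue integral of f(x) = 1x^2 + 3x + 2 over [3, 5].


The Lebesgue integral of a Riemann-integrable function agrees with the Riemann integral.
Antiderivative F(x) = (1/3)x^3 + (3/2)x^2 + 2x
F(5) = (1/3)*5^3 + (3/2)*5^2 + 2*5
     = (1/3)*125 + (3/2)*25 + 2*5
     = 41.666667 + 37.5 + 10
     = 89.166667
F(3) = 28.5
Integral = F(5) - F(3) = 89.166667 - 28.5 = 60.666667


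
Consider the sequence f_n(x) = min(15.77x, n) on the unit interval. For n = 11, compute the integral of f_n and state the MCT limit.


f(x) = 15.77x on [0,1]; f_n(x) = min(15.77x, n). At n = 11:
Step 1: f(x) reaches 11 at x = 11/15.77 = 0.697527
Step 2: integral(f_11) = integral(15.77x, 0, 0.697527) + integral(11, 0.697527, 1)
       = 15.77*0.697527^2/2 + 11*(1 - 0.697527)
       = 3.836398 + 3.327204
       = 7.163602
Step 3: As n -> infinity, f_n increases to f, so by MCT integral(f_n) -> integral(f) = 15.77/2 = 7.885.
Convergence: integral(f_11) = 7.163602 -> 7.885 as n -> infinity


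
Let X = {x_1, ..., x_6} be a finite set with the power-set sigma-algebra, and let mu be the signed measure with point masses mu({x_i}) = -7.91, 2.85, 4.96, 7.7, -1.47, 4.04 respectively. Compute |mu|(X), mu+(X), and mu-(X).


Step 1: Every measurable set is a union of atoms (the cells / points), so a Hahn decomposition is
  obtained by grouping atoms by sign: P = union of atoms with mu > 0, N = union of the remaining atoms.
  Atoms in P (indices): 2, 3, 4, 6;  atoms in N (indices): 1, 5
  Positive values: 2.85, 4.96, 7.7, 4.04
  Negative values: -7.91, -1.47
Step 2: mu+(X) = mu(P) = sum of positive atom values = 19.55
Step 3: mu-(X) = -mu(N) = sum of |negative atom values| = 9.38
Step 4: |mu|(X) = mu+(X) + mu-(X) = 19.55 + 9.38 = 28.93


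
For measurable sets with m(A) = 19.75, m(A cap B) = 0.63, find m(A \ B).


m(A \ B) = m(A) - m(A n B)
= 19.75 - 0.63
= 19.12


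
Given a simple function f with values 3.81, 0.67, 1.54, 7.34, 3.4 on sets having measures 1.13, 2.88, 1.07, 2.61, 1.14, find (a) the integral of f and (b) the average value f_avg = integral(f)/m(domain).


Step 1: Integral = sum(value_i * measure_i)
= 3.81*1.13 + 0.67*2.88 + 1.54*1.07 + 7.34*2.61 + 3.4*1.14
= 4.3053 + 1.9296 + 1.6478 + 19.1574 + 3.876
= 30.9161
Step 2: Total measure of domain = 1.13 + 2.88 + 1.07 + 2.61 + 1.14 = 8.83
Step 3: Average value = 30.9161 / 8.83 = 3.501257


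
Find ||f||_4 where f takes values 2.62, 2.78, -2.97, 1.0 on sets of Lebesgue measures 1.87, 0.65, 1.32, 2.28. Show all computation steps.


Step 1: Compute |f_i|^4 for each value:
  |2.62|^4 = 47.119987
  |2.78|^4 = 59.728167
  |-2.97|^4 = 77.808277
  |1.0|^4 = 1
Step 2: Multiply by measures and sum:
  47.119987 * 1.87 = 88.114376
  59.728167 * 0.65 = 38.823308
  77.808277 * 1.32 = 102.706925
  1 * 2.28 = 2.28
Sum = 88.114376 + 38.823308 + 102.706925 + 2.28 = 231.92461
Step 3: Take the p-th root:
||f||_4 = (231.92461)^(1/4) = 3.902444


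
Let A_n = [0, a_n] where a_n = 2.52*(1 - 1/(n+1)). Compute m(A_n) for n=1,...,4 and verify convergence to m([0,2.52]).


By continuity of measure from below: if A_n increases to A, then m(A_n) -> m(A).
Here A = [0, 2.52], so m(A) = 2.52
Step 1: a_1 = 2.52*(1 - 1/2) = 1.26, m(A_1) = 1.26
Step 2: a_2 = 2.52*(1 - 1/3) = 1.68, m(A_2) = 1.68
Step 3: a_3 = 2.52*(1 - 1/4) = 1.89, m(A_3) = 1.89
Step 4: a_4 = 2.52*(1 - 1/5) = 2.016, m(A_4) = 2.016
Limit: m(A_n) -> m([0,2.52]) = 2.52


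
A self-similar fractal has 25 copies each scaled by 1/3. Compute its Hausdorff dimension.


For a self-similar set with N copies scaled by 1/r:
dim_H = log(N)/log(r) = log(25)/log(3)
= 3.218876/1.098612
= 2.929947


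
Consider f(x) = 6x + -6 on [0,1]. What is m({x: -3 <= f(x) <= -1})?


f^(-1)([-3, -1]) = {x : -3 <= 6x + -6 <= -1}
Solving: (-3 - -6)/6 <= x <= (-1 - -6)/6
= [0.5, 0.833333]
Intersecting with [0,1]: [0.5, 0.833333]
Measure = 0.833333 - 0.5 = 0.333333


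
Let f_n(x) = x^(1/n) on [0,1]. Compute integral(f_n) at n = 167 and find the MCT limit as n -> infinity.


At n = 167: f_167(x) = x^(1/167).
Step 1: integral(x^(1/167), 0, 1) = [x^(1/167+1) / (1/167+1)] from 0 to 1
     = 1 / (1/167 + 1) = 1 / ((167+1)/167) = 167/(167+1)
     = 167/168 = 0.994048
Step 2: As n -> infinity, f_n(x) = x^(1/n) -> 1 for x in (0,1], and f_n is increasing in n.
By MCT, lim_n integral(f_n) = integral(lim_n f_n) = integral(1, 0, 1) = 1.
Step 3: Verify convergence: 167/168 = 0.994048 -> 1


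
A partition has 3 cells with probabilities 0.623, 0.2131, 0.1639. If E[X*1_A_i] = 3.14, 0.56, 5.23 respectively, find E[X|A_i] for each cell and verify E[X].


For each cell A_i: E[X|A_i] = E[X*1_A_i] / P(A_i)
Step 1: E[X|A_1] = 3.14 / 0.623 = 5.040128
Step 2: E[X|A_2] = 0.56 / 0.2131 = 2.627874
Step 3: E[X|A_3] = 5.23 / 0.1639 = 31.909701
Verification: E[X] = sum E[X*1_A_i] = 3.14 + 0.56 + 5.23 = 8.93


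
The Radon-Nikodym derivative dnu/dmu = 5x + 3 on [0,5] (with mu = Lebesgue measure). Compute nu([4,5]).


nu(A) = integral_A (dnu/dmu) dmu = integral_4^5 (5x + 3) dx
Step 1: Antiderivative F(x) = (5/2)x^2 + 3x
Step 2: F(5) = (5/2)*5^2 + 3*5 = 62.5 + 15 = 77.5
Step 3: F(4) = (5/2)*4^2 + 3*4 = 40 + 12 = 52
Step 4: nu([4,5]) = F(5) - F(4) = 77.5 - 52 = 25.5


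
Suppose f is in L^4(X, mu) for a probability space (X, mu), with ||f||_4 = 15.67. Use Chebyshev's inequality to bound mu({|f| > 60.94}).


Chebyshev/Markov inequality: mu(|f| > eps) <= (||f||_p / eps)^p
Step 1: ||f||_4 / eps = 15.67 / 60.94 = 0.257138
Step 2: Raise to power p = 4:
  (0.257138)^4 = 0.004372
Step 3: Therefore mu(|f| > 60.94) <= 0.004372


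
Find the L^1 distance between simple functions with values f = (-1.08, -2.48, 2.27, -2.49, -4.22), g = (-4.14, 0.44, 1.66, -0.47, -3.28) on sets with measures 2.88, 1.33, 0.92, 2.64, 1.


Step 1: Compute differences f_i - g_i:
  -1.08 - -4.14 = 3.06
  -2.48 - 0.44 = -2.92
  2.27 - 1.66 = 0.61
  -2.49 - -0.47 = -2.02
  -4.22 - -3.28 = -0.94
Step 2: Compute |diff|^1 * measure for each set:
  |3.06|^1 * 2.88 = 3.06 * 2.88 = 8.8128
  |-2.92|^1 * 1.33 = 2.92 * 1.33 = 3.8836
  |0.61|^1 * 0.92 = 0.61 * 0.92 = 0.5612
  |-2.02|^1 * 2.64 = 2.02 * 2.64 = 5.3328
  |-0.94|^1 * 1 = 0.94 * 1 = 0.94
Step 3: Sum = 19.5304
Step 4: ||f-g||_1 = (19.5304)^(1/1) = 19.5304


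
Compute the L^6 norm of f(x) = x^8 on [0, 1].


Step 1: ||f||_6 = (integral_0^1 |x^8|^6 dx)^(1/6)
     = (integral_0^1 x^48 dx)^(1/6)
Step 2: integral_0^1 x^48 dx = [x^49/(49)] from 0 to 1 = 1^49/49
     = 1/49 = 0.020408
Step 3: ||f||_6 = (0.020408)^(1/6) = 0.522758


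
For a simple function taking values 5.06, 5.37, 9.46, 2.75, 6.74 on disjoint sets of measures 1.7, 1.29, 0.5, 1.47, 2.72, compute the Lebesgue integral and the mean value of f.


Step 1: Integral = sum(value_i * measure_i)
= 5.06*1.7 + 5.37*1.29 + 9.46*0.5 + 2.75*1.47 + 6.74*2.72
= 8.602 + 6.9273 + 4.73 + 4.0425 + 18.3328
= 42.6346
Step 2: Total measure of domain = 1.7 + 1.29 + 0.5 + 1.47 + 2.72 = 7.68
Step 3: Average value = 42.6346 / 7.68 = 5.55138


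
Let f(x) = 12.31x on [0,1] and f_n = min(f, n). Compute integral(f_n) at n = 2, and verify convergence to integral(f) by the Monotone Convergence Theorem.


f(x) = 12.31x on [0,1]; f_n(x) = min(12.31x, n). At n = 2:
Step 1: f(x) reaches 2 at x = 2/12.31 = 0.16247
Step 2: integral(f_2) = integral(12.31x, 0, 0.16247) + integral(2, 0.16247, 1)
       = 12.31*0.16247^2/2 + 2*(1 - 0.16247)
       = 0.16247 + 1.675061
       = 1.83753
Step 3: As n -> infinity, f_n increases to f, so by MCT integral(f_n) -> integral(f) = 12.31/2 = 6.155.
Convergence: integral(f_2) = 1.83753 -> 6.155 as n -> infinity


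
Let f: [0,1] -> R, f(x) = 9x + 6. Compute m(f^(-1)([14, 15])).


f^(-1)([14, 15]) = {x : 14 <= 9x + 6 <= 15}
Solving: (14 - 6)/9 <= x <= (15 - 6)/9
= [0.888889, 1]
Intersecting with [0,1]: [0.888889, 1]
Measure = 1 - 0.888889 = 0.111111


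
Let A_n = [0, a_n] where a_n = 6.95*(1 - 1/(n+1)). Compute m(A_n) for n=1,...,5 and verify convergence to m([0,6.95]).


By continuity of measure from below: if A_n increases to A, then m(A_n) -> m(A).
Here A = [0, 6.95], so m(A) = 6.95
Step 1: a_1 = 6.95*(1 - 1/2) = 3.475, m(A_1) = 3.475
Step 2: a_2 = 6.95*(1 - 1/3) = 4.6333, m(A_2) = 4.6333
Step 3: a_3 = 6.95*(1 - 1/4) = 5.2125, m(A_3) = 5.2125
Step 4: a_4 = 6.95*(1 - 1/5) = 5.56, m(A_4) = 5.56
Step 5: a_5 = 6.95*(1 - 1/6) = 5.7917, m(A_5) = 5.7917
Limit: m(A_n) -> m([0,6.95]) = 6.95


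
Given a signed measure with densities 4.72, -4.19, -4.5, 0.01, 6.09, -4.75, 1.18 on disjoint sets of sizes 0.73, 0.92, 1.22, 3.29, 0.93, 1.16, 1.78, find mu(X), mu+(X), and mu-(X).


Step 1: Compute signed measure on each set:
  Set 1: 4.72 * 0.73 = 3.4456
  Set 2: -4.19 * 0.92 = -3.8548
  Set 3: -4.5 * 1.22 = -5.49
  Set 4: 0.01 * 3.29 = 0.0329
  Set 5: 6.09 * 0.93 = 5.6637
  Set 6: -4.75 * 1.16 = -5.51
  Set 7: 1.18 * 1.78 = 2.1004
Step 2: Total signed measure = (3.4456) + (-3.8548) + (-5.49) + (0.0329) + (5.6637) + (-5.51) + (2.1004)
     = -3.6122
Step 3: Positive part mu+(X) = sum of positive contributions = 11.2426
Step 4: Negative part mu-(X) = |sum of negative contributions| = 14.8548


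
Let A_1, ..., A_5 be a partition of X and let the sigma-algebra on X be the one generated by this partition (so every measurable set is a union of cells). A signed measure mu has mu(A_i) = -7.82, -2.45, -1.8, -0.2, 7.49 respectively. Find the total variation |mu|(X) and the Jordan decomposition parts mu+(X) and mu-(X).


Step 1: Every measurable set is a union of atoms (the cells / points), so a Hahn decomposition is
  obtained by grouping atoms by sign: P = union of atoms with mu > 0, N = union of the remaining atoms.
  Atoms in P (indices): 5;  atoms in N (indices): 1, 2, 3, 4
  Positive values: 7.49
  Negative values: -7.82, -2.45, -1.8, -0.2
Step 2: mu+(X) = mu(P) = sum of positive atom values = 7.49
Step 3: mu-(X) = -mu(N) = sum of |negative atom values| = 12.27
Step 4: |mu|(X) = mu+(X) + mu-(X) = 7.49 + 12.27 = 19.76


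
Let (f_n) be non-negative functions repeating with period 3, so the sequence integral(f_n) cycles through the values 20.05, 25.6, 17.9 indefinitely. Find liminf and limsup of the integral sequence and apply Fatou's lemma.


The sequence (integral(f_n)) is periodic with period 3, repeating the values 20.05, 25.6, 17.9 indefinitely.
Step 1: For a periodic sequence, every tail (a_m, a_(m+1), ...) contains all 3 period values infinitely often.
Step 2: Hence inf of every tail = min of the period values = min(20.05, 25.6, 17.9) = 17.9.
        liminf_n integral(f_n) = sup over m of (inf of tail from m) = 17.9.
Step 3: Similarly sup of every tail = max of the period values = 25.6.
        limsup_n integral(f_n) = 25.6.
Step 4: Fatou's lemma: integral(liminf_n f_n) <= liminf_n integral(f_n) = 17.9.
        So the integral of the pointwise liminf is at most 17.9.


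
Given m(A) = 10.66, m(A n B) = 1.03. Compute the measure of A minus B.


m(A \ B) = m(A) - m(A n B)
= 10.66 - 1.03
= 9.63


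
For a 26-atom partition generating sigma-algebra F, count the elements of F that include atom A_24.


Each element of F is a union of some subset S of the 26 atoms.
The element contains A_24 iff A_24 is in S.
So we count subsets S of {A_1,...,A_26} with A_24 in S: choose freely among the other 25 atoms.
Count = 2^(26-1) = 2^25 = 33554432.


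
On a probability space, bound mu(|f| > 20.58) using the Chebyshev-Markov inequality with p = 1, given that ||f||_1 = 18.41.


Chebyshev/Markov inequality: mu(|f| > eps) <= (||f||_p / eps)^p
Step 1: ||f||_1 / eps = 18.41 / 20.58 = 0.894558
Step 2: Raise to power p = 1:
  (0.894558)^1 = 0.894558
Step 3: Therefore mu(|f| > 20.58) <= 0.894558


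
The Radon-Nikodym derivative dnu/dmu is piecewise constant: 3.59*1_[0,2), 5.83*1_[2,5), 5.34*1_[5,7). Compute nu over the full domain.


Integrate each piece of the Radon-Nikodym derivative:
Step 1: integral_0^2 3.59 dx = 3.59*(2-0) = 3.59*2 = 7.18
Step 2: integral_2^5 5.83 dx = 5.83*(5-2) = 5.83*3 = 17.49
Step 3: integral_5^7 5.34 dx = 5.34*(7-5) = 5.34*2 = 10.68
Total: 7.18 + 17.49 + 10.68 = 35.35


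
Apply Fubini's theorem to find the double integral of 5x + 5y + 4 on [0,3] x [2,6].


By Fubini, integrate in x first, then y.
Step 1: Fix y, integrate over x in [0,3]:
  integral(5x + 5y + 4, x=0..3)
  = 5*(3^2 - 0^2)/2 + (5y + 4)*(3 - 0)
  = 22.5 + (5y + 4)*3
  = 22.5 + 15y + 12
  = 34.5 + 15y
Step 2: Integrate over y in [2,6]:
  integral(34.5 + 15y, y=2..6)
  = 34.5*4 + 15*(6^2 - 2^2)/2
  = 138 + 240
  = 378


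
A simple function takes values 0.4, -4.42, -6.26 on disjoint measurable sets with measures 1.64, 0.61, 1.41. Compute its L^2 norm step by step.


Step 1: Compute |f_i|^2 for each value:
  |0.4|^2 = 0.16
  |-4.42|^2 = 19.5364
  |-6.26|^2 = 39.1876
Step 2: Multiply by measures and sum:
  0.16 * 1.64 = 0.2624
  19.5364 * 0.61 = 11.917204
  39.1876 * 1.41 = 55.254516
Sum = 0.2624 + 11.917204 + 55.254516 = 67.43412
Step 3: Take the p-th root:
||f||_2 = (67.43412)^(1/2) = 8.211828


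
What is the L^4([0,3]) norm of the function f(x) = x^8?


Step 1: ||f||_4 = (integral_0^3 |x^8|^4 dx)^(1/4)
     = (integral_0^3 x^32 dx)^(1/4)
Step 2: integral_0^3 x^32 dx = [x^33/(33)] from 0 to 3 = 3^33/33
     = 5559060566555523/33 = 1.684564e+14
Step 3: ||f||_4 = (1.684564e+14)^(1/4) = 3602.648294


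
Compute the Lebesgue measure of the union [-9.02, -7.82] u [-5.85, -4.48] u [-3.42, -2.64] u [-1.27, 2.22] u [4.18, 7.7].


For pairwise disjoint intervals, m(union) = sum of lengths.
= (-7.82 - -9.02) + (-4.48 - -5.85) + (-2.64 - -3.42) + (2.22 - -1.27) + (7.7 - 4.18)
= 1.2 + 1.37 + 0.78 + 3.49 + 3.52
= 10.36


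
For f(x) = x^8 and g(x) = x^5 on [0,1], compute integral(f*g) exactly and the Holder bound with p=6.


Step 1: Exact integral of f*g = integral(x^13, 0, 1) = 1/14
     = 0.071429
Step 2: Holder bound with p=6, q=1.2:
  ||f||_p = (integral x^48 dx)^(1/6) = (1/49)^(1/6) = 0.522758
  ||g||_q = (integral x^6 dx)^(1/1.2) = (1/7)^(1/1.2) = 0.197584
Step 3: Holder bound = ||f||_p * ||g||_q = 0.522758 * 0.197584 = 0.103289
Verification: 0.071429 <= 0.103289 (Holder holds)


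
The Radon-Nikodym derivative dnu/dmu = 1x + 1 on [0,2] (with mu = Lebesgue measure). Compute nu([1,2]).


nu(A) = integral_A (dnu/dmu) dmu = integral_1^2 (1x + 1) dx
Step 1: Antiderivative F(x) = (1/2)x^2 + 1x
Step 2: F(2) = (1/2)*2^2 + 1*2 = 2 + 2 = 4
Step 3: F(1) = (1/2)*1^2 + 1*1 = 0.5 + 1 = 1.5
Step 4: nu([1,2]) = F(2) - F(1) = 4 - 1.5 = 2.5


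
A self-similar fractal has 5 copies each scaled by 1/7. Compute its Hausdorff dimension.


For a self-similar set with N copies scaled by 1/r:
dim_H = log(N)/log(r) = log(5)/log(7)
= 1.609438/1.94591
= 0.827087


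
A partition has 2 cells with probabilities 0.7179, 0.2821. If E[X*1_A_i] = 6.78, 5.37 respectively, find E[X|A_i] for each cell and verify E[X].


For each cell A_i: E[X|A_i] = E[X*1_A_i] / P(A_i)
Step 1: E[X|A_1] = 6.78 / 0.7179 = 9.444212
Step 2: E[X|A_2] = 5.37 / 0.2821 = 19.035803
Verification: E[X] = sum E[X*1_A_i] = 6.78 + 5.37 = 12.15


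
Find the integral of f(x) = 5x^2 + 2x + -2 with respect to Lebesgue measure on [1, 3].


The Lebesgue integral of a Riemann-integrable function agrees with the Riemann integral.
Antiderivative F(x) = (5/3)x^3 + (2/2)x^2 + -2x
F(3) = (5/3)*3^3 + (2/2)*3^2 + -2*3
     = (5/3)*27 + (2/2)*9 + -2*3
     = 45 + 9 + -6
     = 48
F(1) = 0.666667
Integral = F(3) - F(1) = 48 - 0.666667 = 47.333333


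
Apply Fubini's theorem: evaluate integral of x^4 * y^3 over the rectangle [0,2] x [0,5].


By Fubini's theorem, the double integral factors as a product of single integrals:
Step 1: integral_0^2 x^4 dx = [x^5/5] from 0 to 2
     = 2^5/5 = 6.4
Step 2: integral_0^5 y^3 dy = [y^4/4] from 0 to 5
     = 5^4/4 = 156.25
Step 3: Double integral = 6.4 * 156.25 = 1000


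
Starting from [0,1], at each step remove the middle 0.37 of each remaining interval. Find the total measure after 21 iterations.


Step 1: At each step, fraction remaining = 1 - 0.37 = 0.63
Step 2: After 21 steps, measure = (0.63)^21
Result = 6.111552e-05


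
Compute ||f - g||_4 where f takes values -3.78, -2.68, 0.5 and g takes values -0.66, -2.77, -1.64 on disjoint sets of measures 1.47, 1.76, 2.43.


Step 1: Compute differences f_i - g_i:
  -3.78 - -0.66 = -3.12
  -2.68 - -2.77 = 0.09
  0.5 - -1.64 = 2.14
Step 2: Compute |diff|^4 * measure for each set:
  |-3.12|^4 * 1.47 = 94.758543 * 1.47 = 139.295059
  |0.09|^4 * 1.76 = 6.561000e-05 * 1.76 = 1.154736e-04
  |2.14|^4 * 2.43 = 20.972736 * 2.43 = 50.963749
Step 3: Sum = 190.258923
Step 4: ||f-g||_4 = (190.258923)^(1/4) = 3.713952


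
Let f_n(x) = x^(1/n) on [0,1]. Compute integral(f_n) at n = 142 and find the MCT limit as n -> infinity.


At n = 142: f_142(x) = x^(1/142).
Step 1: integral(x^(1/142), 0, 1) = [x^(1/142+1) / (1/142+1)] from 0 to 1
     = 1 / (1/142 + 1) = 1 / ((142+1)/142) = 142/(142+1)
     = 142/143 = 0.993007
Step 2: As n -> infinity, f_n(x) = x^(1/n) -> 1 for x in (0,1], and f_n is increasing in n.
By MCT, lim_n integral(f_n) = integral(lim_n f_n) = integral(1, 0, 1) = 1.
Step 3: Verify convergence: 142/143 = 0.993007 -> 1


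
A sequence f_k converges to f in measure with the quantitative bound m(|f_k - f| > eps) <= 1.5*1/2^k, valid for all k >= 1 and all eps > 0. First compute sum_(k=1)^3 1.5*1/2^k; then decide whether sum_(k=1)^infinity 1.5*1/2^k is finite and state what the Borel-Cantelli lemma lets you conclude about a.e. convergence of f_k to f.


Step 1: List the terms 1.5*1/2^k for k = 1 to 3:
  k=1: 0.75
  k=2: 0.375
  k=3: 0.1875
Step 2: Partial sum = 0.75 + 0.375 + 0.1875
     = 1.3125
Step 3: The full series sum_(k>=1) 1.5*1/2^k converges (geometric series with ratio 1/2 < 1; a constant multiple of a convergent series converges).
Step 4: Fix eps > 0. Since sum_k m(|f_k - f| > eps) < infinity, the Borel-Cantelli lemma gives
        m(limsup_k {|f_k - f| > eps}) = 0, i.e. for a.e. x, |f_k(x) - f(x)| <= eps for all large k.
        Applying this with eps = 1/j for j = 1, 2, ... and intersecting the countably many full-measure sets,
        for a.e. x we get limsup_k |f_k(x) - f(x)| <= 1/j for every j, hence f_k -> f almost everywhere.
Conclusion: series converges; Borel-Cantelli yields f_k -> f a.e.


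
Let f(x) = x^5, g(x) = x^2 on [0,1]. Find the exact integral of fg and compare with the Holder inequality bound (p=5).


Step 1: Exact integral of f*g = integral(x^7, 0, 1) = 1/8
     = 0.125
Step 2: Holder bound with p=5, q=1.25:
  ||f||_p = (integral x^25 dx)^(1/5) = (1/26)^(1/5) = 0.521201
  ||g||_q = (integral x^2.5 dx)^(1/1.25) = (1/3.5)^(1/1.25) = 0.367067
Step 3: Holder bound = ||f||_p * ||g||_q = 0.521201 * 0.367067 = 0.191316
Verification: 0.125 <= 0.191316 (Holder holds)


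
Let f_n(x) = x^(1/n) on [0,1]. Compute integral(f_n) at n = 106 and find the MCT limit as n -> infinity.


At n = 106: f_106(x) = x^(1/106).
Step 1: integral(x^(1/106), 0, 1) = [x^(1/106+1) / (1/106+1)] from 0 to 1
     = 1 / (1/106 + 1) = 1 / ((106+1)/106) = 106/(106+1)
     = 106/107 = 0.990654
Step 2: As n -> infinity, f_n(x) = x^(1/n) -> 1 for x in (0,1], and f_n is increasing in n.
By MCT, lim_n integral(f_n) = integral(lim_n f_n) = integral(1, 0, 1) = 1.
Step 3: Verify convergence: 106/107 = 0.990654 -> 1


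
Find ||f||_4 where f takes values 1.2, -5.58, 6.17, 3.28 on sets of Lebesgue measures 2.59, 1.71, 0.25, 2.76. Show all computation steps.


Step 1: Compute |f_i|^4 for each value:
  |1.2|^4 = 2.0736
  |-5.58|^4 = 969.475405
  |6.17|^4 = 1449.241147
  |3.28|^4 = 115.743171
Step 2: Multiply by measures and sum:
  2.0736 * 2.59 = 5.370624
  969.475405 * 1.71 = 1657.802942
  1449.241147 * 0.25 = 362.310287
  115.743171 * 2.76 = 319.451151
Sum = 5.370624 + 1657.802942 + 362.310287 + 319.451151 = 2344.935004
Step 3: Take the p-th root:
||f||_4 = (2344.935004)^(1/4) = 6.958774


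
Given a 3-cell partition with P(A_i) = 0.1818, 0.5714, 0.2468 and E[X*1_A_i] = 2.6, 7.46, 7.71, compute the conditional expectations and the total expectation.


For each cell A_i: E[X|A_i] = E[X*1_A_i] / P(A_i)
Step 1: E[X|A_1] = 2.6 / 0.1818 = 14.30143
Step 2: E[X|A_2] = 7.46 / 0.5714 = 13.055653
Step 3: E[X|A_3] = 7.71 / 0.2468 = 31.23987
Verification: E[X] = sum E[X*1_A_i] = 2.6 + 7.46 + 7.71 = 17.77


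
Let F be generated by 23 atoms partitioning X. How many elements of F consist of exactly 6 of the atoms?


Each element of F is a union of some subset of the 23 atoms.
Elements that are unions of exactly 6 atoms correspond to 6-element subsets of the 23 atoms.
Count = C(23, 6) = 23! / (6! * 17!) = 100947.


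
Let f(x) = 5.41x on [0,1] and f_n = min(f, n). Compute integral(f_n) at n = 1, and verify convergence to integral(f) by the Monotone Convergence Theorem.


f(x) = 5.41x on [0,1]; f_n(x) = min(5.41x, n). At n = 1:
Step 1: f(x) reaches 1 at x = 1/5.41 = 0.184843
Step 2: integral(f_1) = integral(5.41x, 0, 0.184843) + integral(1, 0.184843, 1)
       = 5.41*0.184843^2/2 + 1*(1 - 0.184843)
       = 0.092421 + 0.815157
       = 0.907579
Step 3: As n -> infinity, f_n increases to f, so by MCT integral(f_n) -> integral(f) = 5.41/2 = 2.705.
Convergence: integral(f_1) = 0.907579 -> 2.705 as n -> infinity


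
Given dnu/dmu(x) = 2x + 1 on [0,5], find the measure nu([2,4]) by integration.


nu(A) = integral_A (dnu/dmu) dmu = integral_2^4 (2x + 1) dx
Step 1: Antiderivative F(x) = (2/2)x^2 + 1x
Step 2: F(4) = (2/2)*4^2 + 1*4 = 16 + 4 = 20
Step 3: F(2) = (2/2)*2^2 + 1*2 = 4 + 2 = 6
Step 4: nu([2,4]) = F(4) - F(2) = 20 - 6 = 14


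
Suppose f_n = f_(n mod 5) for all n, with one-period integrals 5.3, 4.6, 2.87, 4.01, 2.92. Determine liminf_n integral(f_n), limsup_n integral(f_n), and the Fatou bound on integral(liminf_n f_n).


The sequence (integral(f_n)) is periodic with period 5, repeating the values 5.3, 4.6, 2.87, 4.01, 2.92 indefinitely.
Step 1: For a periodic sequence, every tail (a_m, a_(m+1), ...) contains all 5 period values infinitely often.
Step 2: Hence inf of every tail = min of the period values = min(5.3, 4.6, 2.87, 4.01, 2.92) = 2.87.
        liminf_n integral(f_n) = sup over m of (inf of tail from m) = 2.87.
Step 3: Similarly sup of every tail = max of the period values = 5.3.
        limsup_n integral(f_n) = 5.3.
Step 4: Fatou's lemma: integral(liminf_n f_n) <= liminf_n integral(f_n) = 2.87.
        So the integral of the pointwise liminf is at most 2.87.


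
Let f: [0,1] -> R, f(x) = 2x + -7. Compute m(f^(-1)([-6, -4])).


f^(-1)([-6, -4]) = {x : -6 <= 2x + -7 <= -4}
Solving: (-6 - -7)/2 <= x <= (-4 - -7)/2
= [0.5, 1.5]
Intersecting with [0,1]: [0.5, 1]
Measure = 1 - 0.5 = 0.5


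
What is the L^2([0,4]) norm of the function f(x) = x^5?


Step 1: ||f||_2 = (integral_0^4 |x^5|^2 dx)^(1/2)
     = (integral_0^4 x^10 dx)^(1/2)
Step 2: integral_0^4 x^10 dx = [x^11/(11)] from 0 to 4 = 4^11/11
     = 4194304/11 = 381300.363636
Step 3: ||f||_2 = (381300.363636)^(1/2) = 617.495234


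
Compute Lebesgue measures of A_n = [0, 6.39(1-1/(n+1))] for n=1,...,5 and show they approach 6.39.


By continuity of measure from below: if A_n increases to A, then m(A_n) -> m(A).
Here A = [0, 6.39], so m(A) = 6.39
Step 1: a_1 = 6.39*(1 - 1/2) = 3.195, m(A_1) = 3.195
Step 2: a_2 = 6.39*(1 - 1/3) = 4.26, m(A_2) = 4.26
Step 3: a_3 = 6.39*(1 - 1/4) = 4.7925, m(A_3) = 4.7925
Step 4: a_4 = 6.39*(1 - 1/5) = 5.112, m(A_4) = 5.112
Step 5: a_5 = 6.39*(1 - 1/6) = 5.325, m(A_5) = 5.325
Limit: m(A_n) -> m([0,6.39]) = 6.39


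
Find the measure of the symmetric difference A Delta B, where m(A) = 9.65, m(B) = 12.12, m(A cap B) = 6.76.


m(A Delta B) = m(A) + m(B) - 2*m(A n B)
= 9.65 + 12.12 - 2*6.76
= 9.65 + 12.12 - 13.52
= 8.25


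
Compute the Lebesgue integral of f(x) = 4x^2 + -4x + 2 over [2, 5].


The Lebesgue integral of a Riemann-integrable function agrees with the Riemann integral.
Antiderivative F(x) = (4/3)x^3 + (-4/2)x^2 + 2x
F(5) = (4/3)*5^3 + (-4/2)*5^2 + 2*5
     = (4/3)*125 + (-4/2)*25 + 2*5
     = 166.666667 + -50 + 10
     = 126.666667
F(2) = 6.666667
Integral = F(5) - F(2) = 126.666667 - 6.666667 = 120


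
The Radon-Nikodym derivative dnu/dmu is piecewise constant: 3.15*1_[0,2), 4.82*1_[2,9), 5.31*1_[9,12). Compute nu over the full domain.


Integrate each piece of the Radon-Nikodym derivative:
Step 1: integral_0^2 3.15 dx = 3.15*(2-0) = 3.15*2 = 6.3
Step 2: integral_2^9 4.82 dx = 4.82*(9-2) = 4.82*7 = 33.74
Step 3: integral_9^12 5.31 dx = 5.31*(12-9) = 5.31*3 = 15.93
Total: 6.3 + 33.74 + 15.93 = 55.97


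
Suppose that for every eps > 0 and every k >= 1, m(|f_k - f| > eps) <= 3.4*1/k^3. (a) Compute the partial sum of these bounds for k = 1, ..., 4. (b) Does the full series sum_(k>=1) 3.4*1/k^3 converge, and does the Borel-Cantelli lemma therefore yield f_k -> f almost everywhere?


Step 1: List the terms 3.4*1/k^3 for k = 1 to 4:
  k=1: 3.4
  k=2: 0.425
  k=3: 0.125926
  k=4: 0.053125
Step 2: Partial sum = 3.4 + 0.425 + 0.125926 + 0.053125
     = 4.004051
Step 3: The full series sum_(k>=1) 3.4*1/k^3 converges (p-series with p = 3 > 1; a constant multiple of a convergent series converges).
Step 4: Fix eps > 0. Since sum_k m(|f_k - f| > eps) < infinity, the Borel-Cantelli lemma gives
        m(limsup_k {|f_k - f| > eps}) = 0, i.e. for a.e. x, |f_k(x) - f(x)| <= eps for all large k.
        Applying this with eps = 1/j for j = 1, 2, ... and intersecting the countably many full-measure sets,
        for a.e. x we get limsup_k |f_k(x) - f(x)| <= 1/j for every j, hence f_k -> f almost everywhere.
Conclusion: series converges; Borel-Cantelli yields f_k -> f a.e.


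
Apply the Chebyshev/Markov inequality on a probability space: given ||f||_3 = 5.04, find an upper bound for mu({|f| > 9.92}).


Chebyshev/Markov inequality: mu(|f| > eps) <= (||f||_p / eps)^p
Step 1: ||f||_3 / eps = 5.04 / 9.92 = 0.508065
Step 2: Raise to power p = 3:
  (0.508065)^3 = 0.131146
Step 3: Therefore mu(|f| > 9.92) <= 0.131146


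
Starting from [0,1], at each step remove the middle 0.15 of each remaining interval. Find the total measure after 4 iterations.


Step 1: At each step, fraction remaining = 1 - 0.15 = 0.85
Step 2: After 4 steps, measure = (0.85)^4
Step 3: Computing the power step by step:
  After step 1: 0.85
  After step 2: 0.7225
  After step 3: 0.614125
  After step 4: 0.522006
Result = 0.522006


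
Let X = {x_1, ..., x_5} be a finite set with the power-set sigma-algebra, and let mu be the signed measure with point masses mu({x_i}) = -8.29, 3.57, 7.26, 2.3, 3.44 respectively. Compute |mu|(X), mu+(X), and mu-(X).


Step 1: Every measurable set is a union of atoms (the cells / points), so a Hahn decomposition is
  obtained by grouping atoms by sign: P = union of atoms with mu > 0, N = union of the remaining atoms.
  Atoms in P (indices): 2, 3, 4, 5;  atoms in N (indices): 1
  Positive values: 3.57, 7.26, 2.3, 3.44
  Negative values: -8.29
Step 2: mu+(X) = mu(P) = sum of positive atom values = 16.57
Step 3: mu-(X) = -mu(N) = sum of |negative atom values| = 8.29
Step 4: |mu|(X) = mu+(X) + mu-(X) = 16.57 + 8.29 = 24.86


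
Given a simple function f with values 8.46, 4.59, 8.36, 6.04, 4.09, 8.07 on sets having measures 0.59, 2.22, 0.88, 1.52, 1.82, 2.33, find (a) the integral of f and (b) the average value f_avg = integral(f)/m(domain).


Step 1: Integral = sum(value_i * measure_i)
= 8.46*0.59 + 4.59*2.22 + 8.36*0.88 + 6.04*1.52 + 4.09*1.82 + 8.07*2.33
= 4.9914 + 10.1898 + 7.3568 + 9.1808 + 7.4438 + 18.8031
= 57.9657
Step 2: Total measure of domain = 0.59 + 2.22 + 0.88 + 1.52 + 1.82 + 2.33 = 9.36
Step 3: Average value = 57.9657 / 9.36 = 6.192917


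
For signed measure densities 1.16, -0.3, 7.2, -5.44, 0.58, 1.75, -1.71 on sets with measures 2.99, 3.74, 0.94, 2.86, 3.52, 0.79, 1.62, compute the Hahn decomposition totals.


Step 1: Compute signed measure on each set:
  Set 1: 1.16 * 2.99 = 3.4684
  Set 2: -0.3 * 3.74 = -1.122
  Set 3: 7.2 * 0.94 = 6.768
  Set 4: -5.44 * 2.86 = -15.5584
  Set 5: 0.58 * 3.52 = 2.0416
  Set 6: 1.75 * 0.79 = 1.3825
  Set 7: -1.71 * 1.62 = -2.7702
Step 2: Total signed measure = (3.4684) + (-1.122) + (6.768) + (-15.5584) + (2.0416) + (1.3825) + (-2.7702)
     = -5.7901
Step 3: Positive part mu+(X) = sum of positive contributions = 13.6605
Step 4: Negative part mu-(X) = |sum of negative contributions| = 19.4506


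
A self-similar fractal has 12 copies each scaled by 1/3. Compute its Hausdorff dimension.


For a self-similar set with N copies scaled by 1/r:
dim_H = log(N)/log(r) = log(12)/log(3)
= 2.484907/1.098612
= 2.26186


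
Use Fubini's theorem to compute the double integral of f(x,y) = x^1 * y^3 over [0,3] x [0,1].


By Fubini's theorem, the double integral factors as a product of single integrals:
Step 1: integral_0^3 x^1 dx = [x^2/2] from 0 to 3
     = 3^2/2 = 4.5
Step 2: integral_0^1 y^3 dy = [y^4/4] from 0 to 1
     = 1^4/4 = 0.25
Step 3: Double integral = 4.5 * 0.25 = 1.125
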